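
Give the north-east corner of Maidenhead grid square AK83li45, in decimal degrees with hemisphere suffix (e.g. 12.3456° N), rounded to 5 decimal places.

13.35833° N, 163.04167° W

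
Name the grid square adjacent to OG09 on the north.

Latitude square 9; +1 → 10, wraps to 0, carry into field.
Latitude field G = 6; +1 → 7 = H.
The longitude characters are unchanged.

OH00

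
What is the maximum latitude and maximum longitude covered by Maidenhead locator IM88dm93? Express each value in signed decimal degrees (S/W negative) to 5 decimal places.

38.51667, -3.66667

Field I=8, M=12: +8·20° lon, +12·10° lat → SW at lon -20°, lat 30°.
Square 8, 8: +8·2° lon, +8·1° lat → SW at lon -4°, lat 38°.
Subsquare d=3, m=12: +3·0.0833333° lon, +12·0.0416667° lat → SW at lon -3.75°, lat 38.5°.
Extended square 9, 3: +9·0.00833333° lon, +3·0.00416667° lat → SW at lon -3.675°, lat 38.5125°.
Cell spans 0.00833333° lon × 0.00416667° lat. NE corner is SW corner plus one full cell.
latitude 38.51667, longitude -3.66667.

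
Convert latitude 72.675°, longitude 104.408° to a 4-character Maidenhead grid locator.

OQ22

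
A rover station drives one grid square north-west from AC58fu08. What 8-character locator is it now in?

Longitude extended square 0; −1 → -1, wraps to 9, carry into subsquare.
Longitude subsquare f = 5; −1 → 4 = e.
Latitude extended square 8; +1 → 9.

AC58eu99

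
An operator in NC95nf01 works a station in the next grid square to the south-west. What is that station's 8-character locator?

NC95mf90

Longitude extended square 0; −1 → -1, wraps to 9, carry into subsquare.
Longitude subsquare n = 13; −1 → 12 = m.
Latitude extended square 1; −1 → 0.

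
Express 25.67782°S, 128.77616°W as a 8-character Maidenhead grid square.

CG54oh67

Add 180° to longitude and 90° to latitude: 51.22384, 64.32218.
Field: 51.22384/20 → 2 → C, 64.32218/10 → 6 → G; chars CG.
Square: 11.22384/2 → 5, 4.32218/1 → 4; chars 54.
Subsquare: 1.22384/0.0833333 → 14 → o, 0.32218/0.0416667 → 7 → h; chars oh.
Extended square: 0.05717/0.00833333 → 6, 0.03051/0.00416667 → 7; chars 67.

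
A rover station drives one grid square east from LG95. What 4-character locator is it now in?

MG05

Longitude square 9; +1 → 10, wraps to 0, carry into field.
Longitude field L = 11; +1 → 12 = M.
The latitude characters are unchanged.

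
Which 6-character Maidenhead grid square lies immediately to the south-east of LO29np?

LO29oo

Longitude subsquare n = 13; +1 → 14 = o.
Latitude subsquare p = 15; −1 → 14 = o.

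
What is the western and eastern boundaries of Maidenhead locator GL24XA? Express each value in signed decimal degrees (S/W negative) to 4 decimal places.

Field G=6, L=11: +6·20° lon, +11·10° lat → SW at lon -60°, lat 20°.
Square 2, 4: +2·2° lon, +4·1° lat → SW at lon -56°, lat 24°.
Subsquare x=23, a=0: +23·0.0833333° lon, +0·0.0416667° lat → SW at lon -54.0833°, lat 24°.
Cell spans 0.0833333° lon × 0.0416667° lat.
west -54.0833, east -54.0000.

-54.0833, -54.0000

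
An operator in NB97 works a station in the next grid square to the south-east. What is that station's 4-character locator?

Longitude square 9; +1 → 10, wraps to 0, carry into field.
Longitude field N = 13; +1 → 14 = O.
Latitude square 7; −1 → 6.

OB06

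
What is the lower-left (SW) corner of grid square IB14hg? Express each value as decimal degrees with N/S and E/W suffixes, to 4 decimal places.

75.7500° S, 17.4167° W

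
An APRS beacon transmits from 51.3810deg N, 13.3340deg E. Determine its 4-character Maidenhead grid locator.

JO61

Shift to the Maidenhead origin (180°W, 90°S): lon 193.33, lat 141.38.
Field: lon ⌊193.33/20⌋ = 9 → J; lat ⌊141.38/10⌋ = 14 → O.
Square: lon ⌊13.33/2⌋ = 6; lat ⌊1.38/1⌋ = 1.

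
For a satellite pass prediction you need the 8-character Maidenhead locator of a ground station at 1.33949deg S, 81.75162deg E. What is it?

Shift to the Maidenhead origin (180°W, 90°S): lon 261.75162, lat 88.66051.
Field: 261.75162/20 → 13 → N, 88.66051/10 → 8 → I; chars NI.
Square: 1.75162/2 → 0, 8.66051/1 → 8; chars 08.
Subsquare: 1.75162/0.0833333 → 21 → v, 0.66051/0.0416667 → 15 → p; chars vp.
Extended square: 0.00162/0.00833333 → 0, 0.03551/0.00416667 → 8; chars 08.

NI08vp08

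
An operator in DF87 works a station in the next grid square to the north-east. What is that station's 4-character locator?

DF98

Longitude square 8; +1 → 9.
Latitude square 7; +1 → 8.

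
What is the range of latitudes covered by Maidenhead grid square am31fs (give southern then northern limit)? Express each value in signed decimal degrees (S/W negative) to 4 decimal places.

31.7500, 31.7917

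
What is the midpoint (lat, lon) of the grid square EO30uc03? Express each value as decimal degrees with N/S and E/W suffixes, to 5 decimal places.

50.09792° N, 92.32917° W

Field E=4, O=14: +4·20° lon, +14·10° lat → SW at lon -100°, lat 50°.
Square 3, 0: +3·2° lon, +0·1° lat → SW at lon -94°, lat 50°.
Subsquare u=20, c=2: +20·0.0833333° lon, +2·0.0416667° lat → SW at lon -92.3333°, lat 50.0833°.
Extended square 0, 3: +0·0.00833333° lon, +3·0.00416667° lat → SW at lon -92.3333°, lat 50.0958°.
Cell spans 0.00833333° lon × 0.00416667° lat. Centre is SW corner plus half of each.
latitude 50.09792° N, longitude 92.32917° W.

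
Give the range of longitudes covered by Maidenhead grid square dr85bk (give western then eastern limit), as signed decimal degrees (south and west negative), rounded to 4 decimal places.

-103.9167, -103.8333

Field D=3, R=17: +3·20° lon, +17·10° lat → SW at lon -120°, lat 80°.
Square 8, 5: +8·2° lon, +5·1° lat → SW at lon -104°, lat 85°.
Subsquare b=1, k=10: +1·0.0833333° lon, +10·0.0416667° lat → SW at lon -103.917°, lat 85.4167°.
Cell spans 0.0833333° lon × 0.0416667° lat.
west -103.9167, east -103.8333.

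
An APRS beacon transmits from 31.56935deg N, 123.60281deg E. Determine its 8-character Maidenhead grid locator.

Offset from 180°W / 90°S: lon 303.60281°, lat 121.56935°.
Field: 303.60281/20 → 15 → P, 121.56935/10 → 12 → M; chars PM.
Square: 3.60281/2 → 1, 1.56935/1 → 1; chars 11.
Subsquare: 1.60281/0.0833333 → 19 → t, 0.56935/0.0416667 → 13 → n; chars tn.
Extended square: 0.01948/0.00833333 → 2, 0.02768/0.00416667 → 6; chars 26.

PM11tn26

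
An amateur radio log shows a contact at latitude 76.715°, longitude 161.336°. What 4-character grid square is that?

RQ06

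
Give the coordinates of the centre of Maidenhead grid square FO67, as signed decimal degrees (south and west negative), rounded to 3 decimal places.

57.500, -67.000

Field F=5, O=14: +5·20° lon, +14·10° lat → SW at lon -80°, lat 50°.
Square 6, 7: +6·2° lon, +7·1° lat → SW at lon -68°, lat 57°.
Cell spans 2° lon × 1° lat. Centre is SW corner plus half of each.
latitude 57.500, longitude -67.000.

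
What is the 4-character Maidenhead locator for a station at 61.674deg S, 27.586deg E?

Offset from 180°W / 90°S: lon 207.59°, lat 28.33°.
Field: 207.59/20 → 10 → K, 28.33/10 → 2 → C; chars KC.
Square: 7.59/2 → 3, 8.33/1 → 8; chars 38.

KC38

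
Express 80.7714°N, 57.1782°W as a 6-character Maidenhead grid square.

GR10js

Add 180° to longitude and 90° to latitude: 122.8218, 170.7714.
Field: lon ⌊122.8218/20⌋ = 6 → G; lat ⌊170.7714/10⌋ = 17 → R.
Square: lon ⌊2.8218/2⌋ = 1; lat ⌊0.7714/1⌋ = 0.
Subsquare: lon ⌊0.8218/0.0833333⌋ = 9 → j; lat ⌊0.7714/0.0416667⌋ = 18 → s.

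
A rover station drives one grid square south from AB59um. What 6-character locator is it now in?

Latitude subsquare m = 12; −1 → 11 = l.
The longitude characters are unchanged.

AB59ul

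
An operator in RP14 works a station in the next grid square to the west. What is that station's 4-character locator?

RP04

Longitude square 1; −1 → 0.
The latitude characters are unchanged.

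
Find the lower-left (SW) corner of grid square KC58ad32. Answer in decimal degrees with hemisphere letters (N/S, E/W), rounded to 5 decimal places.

Field K=10, C=2: +10·20° lon, +2·10° lat → SW at lon 20°, lat -70°.
Square 5, 8: +5·2° lon, +8·1° lat → SW at lon 30°, lat -62°.
Subsquare a=0, d=3: +0·0.0833333° lon, +3·0.0416667° lat → SW at lon 30°, lat -61.875°.
Extended square 3, 2: +3·0.00833333° lon, +2·0.00416667° lat → SW at lon 30.025°, lat -61.8667°.
latitude 61.86667° S, longitude 30.02500° E.

61.86667° S, 30.02500° E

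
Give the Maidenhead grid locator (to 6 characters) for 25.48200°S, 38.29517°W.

Shift to the Maidenhead origin (180°W, 90°S): lon 141.7048, lat 64.5180.
Field (20°×10°, letters A–R): lon ⌊141.7048/20⌋ = 7 → H; lat ⌊64.5180/10⌋ = 6 → G.
Square (2°×1°, digits 0–9): lon ⌊1.7048/2⌋ = 0; lat ⌊4.5180/1⌋ = 4.
Subsquare (5′×2.5′, letters a–x): lon ⌊1.7048/0.0833333⌋ = 20 → u; lat ⌊0.5180/0.0416667⌋ = 12 → m.

HG04um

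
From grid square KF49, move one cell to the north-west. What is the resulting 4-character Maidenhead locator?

KG30

Longitude square 4; −1 → 3.
Latitude square 9; +1 → 10, wraps to 0, carry into field.
Latitude field F = 5; +1 → 6 = G.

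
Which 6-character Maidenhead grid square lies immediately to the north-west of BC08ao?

Longitude subsquare a = 0; −1 → -1, wraps to 23 = x, carry into square.
Longitude square 0; −1 → -1, wraps to 9, carry into field.
Longitude field B = 1; −1 → 0 = A.
Latitude subsquare o = 14; +1 → 15 = p.

AC98xp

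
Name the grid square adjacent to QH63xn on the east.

QH73an

Longitude subsquare x = 23; +1 → 24, wraps to 0 = a, carry into square.
Longitude square 6; +1 → 7.
The latitude characters are unchanged.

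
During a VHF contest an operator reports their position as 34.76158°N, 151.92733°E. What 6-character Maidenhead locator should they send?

QM54xs

Add 180° to longitude and 90° to latitude: 331.9273, 124.7616.
Field (20°×10°, letters A–R): 331.9273/20 → 16 → Q, 124.7616/10 → 12 → M; chars QM.
Square (2°×1°, digits 0–9): 11.9273/2 → 5, 4.7616/1 → 4; chars 54.
Subsquare (5′×2.5′, letters a–x): 1.9273/0.0833333 → 23 → x, 0.7616/0.0416667 → 18 → s; chars xs.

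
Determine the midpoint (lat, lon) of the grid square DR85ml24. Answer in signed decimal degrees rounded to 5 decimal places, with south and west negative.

85.47708, -102.97917

Field D=3, R=17: +3·20° lon, +17·10° lat → SW at lon -120°, lat 80°.
Square 8, 5: +8·2° lon, +5·1° lat → SW at lon -104°, lat 85°.
Subsquare m=12, l=11: +12·0.0833333° lon, +11·0.0416667° lat → SW at lon -103°, lat 85.4583°.
Extended square 2, 4: +2·0.00833333° lon, +4·0.00416667° lat → SW at lon -102.983°, lat 85.475°.
Cell spans 0.00833333° lon × 0.00416667° lat. Centre is SW corner plus half of each.
latitude 85.47708, longitude -102.97917.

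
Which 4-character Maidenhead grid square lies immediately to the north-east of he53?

HE64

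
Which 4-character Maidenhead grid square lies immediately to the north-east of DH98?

EH09

Longitude square 9; +1 → 10, wraps to 0, carry into field.
Longitude field D = 3; +1 → 4 = E.
Latitude square 8; +1 → 9.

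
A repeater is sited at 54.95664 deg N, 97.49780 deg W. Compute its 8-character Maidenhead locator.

EO14gw09

Add 180° to longitude and 90° to latitude: 82.50220, 144.95664.
Field: 82.50220/20 → 4 → E, 144.95664/10 → 14 → O; chars EO.
Square: 2.50220/2 → 1, 4.95664/1 → 4; chars 14.
Subsquare: 0.50220/0.0833333 → 6 → g, 0.95664/0.0416667 → 22 → w; chars gw.
Extended square: 0.00220/0.00833333 → 0, 0.03997/0.00416667 → 9; chars 09.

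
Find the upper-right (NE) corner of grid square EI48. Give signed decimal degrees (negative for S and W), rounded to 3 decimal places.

Field E=4, I=8: +4·20° lon, +8·10° lat → SW at lon -100°, lat -10°.
Square 4, 8: +4·2° lon, +8·1° lat → SW at lon -92°, lat -2°.
Cell spans 2° lon × 1° lat. NE corner is SW corner plus one full cell.
latitude -1.000, longitude -90.000.

-1.000, -90.000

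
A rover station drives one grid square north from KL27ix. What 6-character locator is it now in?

Latitude subsquare x = 23; +1 → 24, wraps to 0 = a, carry into square.
Latitude square 7; +1 → 8.
The longitude characters are unchanged.

KL28ia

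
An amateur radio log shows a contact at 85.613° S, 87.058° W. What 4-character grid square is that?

EA64

Add 180° to longitude and 90° to latitude: 92.94, 4.39.
Field (20°×10°, letters A–R): 92.94/20 → 4 → E, 4.39/10 → 0 → A; chars EA.
Square (2°×1°, digits 0–9): 12.94/2 → 6, 4.39/1 → 4; chars 64.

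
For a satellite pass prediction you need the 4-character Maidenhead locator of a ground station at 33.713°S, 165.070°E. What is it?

Offset from 180°W / 90°S: lon 345.07°, lat 56.29°.
Field: lon ⌊345.07/20⌋ = 17 → R; lat ⌊56.29/10⌋ = 5 → F.
Square: lon ⌊5.07/2⌋ = 2; lat ⌊6.29/1⌋ = 6.

RF26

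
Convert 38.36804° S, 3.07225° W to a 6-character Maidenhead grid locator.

IF81lp

Shift to the Maidenhead origin (180°W, 90°S): lon 176.9278, lat 51.6320.
Field (20°×10°, letters A–R): lon ⌊176.9278/20⌋ = 8 → I; lat ⌊51.6320/10⌋ = 5 → F.
Square (2°×1°, digits 0–9): lon ⌊16.9278/2⌋ = 8; lat ⌊1.6320/1⌋ = 1.
Subsquare (5′×2.5′, letters a–x): lon ⌊0.9278/0.0833333⌋ = 11 → l; lat ⌊0.6320/0.0416667⌋ = 15 → p.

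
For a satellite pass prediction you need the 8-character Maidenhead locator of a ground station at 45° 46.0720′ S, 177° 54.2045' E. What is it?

RE84wf85

Add 180° to longitude and 90° to latitude: 357.90341, 44.23213.
Field: 357.90341/20 → 17 → R, 44.23213/10 → 4 → E; chars RE.
Square: 17.90341/2 → 8, 4.23213/1 → 4; chars 84.
Subsquare: 1.90341/0.0833333 → 22 → w, 0.23213/0.0416667 → 5 → f; chars wf.
Extended square: 0.07008/0.00833333 → 8, 0.02380/0.00416667 → 5; chars 85.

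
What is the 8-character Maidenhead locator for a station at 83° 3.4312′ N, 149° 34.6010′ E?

QR43sb93

Offset from 180°W / 90°S: lon 329.57668°, lat 173.05719°.
Field: lon ⌊329.57668/20⌋ = 16 → Q; lat ⌊173.05719/10⌋ = 17 → R.
Square: lon ⌊9.57668/2⌋ = 4; lat ⌊3.05719/1⌋ = 3.
Subsquare: lon ⌊1.57668/0.0833333⌋ = 18 → s; lat ⌊0.05719/0.0416667⌋ = 1 → b.
Extended square: lon ⌊0.07668/0.00833333⌋ = 9; lat ⌊0.01552/0.00416667⌋ = 3.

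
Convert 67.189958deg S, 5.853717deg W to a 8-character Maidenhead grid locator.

Add 180° to longitude and 90° to latitude: 174.14628, 22.81004.
Field: lon ⌊174.14628/20⌋ = 8 → I; lat ⌊22.81004/10⌋ = 2 → C.
Square: lon ⌊14.14628/2⌋ = 7; lat ⌊2.81004/1⌋ = 2.
Subsquare: lon ⌊0.14628/0.0833333⌋ = 1 → b; lat ⌊0.81004/0.0416667⌋ = 19 → t.
Extended square: lon ⌊0.06295/0.00833333⌋ = 7; lat ⌊0.01838/0.00416667⌋ = 4.

IC72bt74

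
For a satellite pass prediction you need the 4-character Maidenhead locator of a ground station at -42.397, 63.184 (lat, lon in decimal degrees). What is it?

ME17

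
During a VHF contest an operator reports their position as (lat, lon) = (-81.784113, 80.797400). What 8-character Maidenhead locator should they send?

NA08jf51

Offset from 180°W / 90°S: lon 260.79740°, lat 8.21589°.
Field: lon ⌊260.79740/20⌋ = 13 → N; lat ⌊8.21589/10⌋ = 0 → A.
Square: lon ⌊0.79740/2⌋ = 0; lat ⌊8.21589/1⌋ = 8.
Subsquare: lon ⌊0.79740/0.0833333⌋ = 9 → j; lat ⌊0.21589/0.0416667⌋ = 5 → f.
Extended square: lon ⌊0.04740/0.00833333⌋ = 5; lat ⌊0.00755/0.00416667⌋ = 1.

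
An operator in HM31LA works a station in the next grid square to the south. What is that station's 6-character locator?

HM30lx

Latitude subsquare a = 0; −1 → -1, wraps to 23 = x, carry into square.
Latitude square 1; −1 → 0.
The longitude characters are unchanged.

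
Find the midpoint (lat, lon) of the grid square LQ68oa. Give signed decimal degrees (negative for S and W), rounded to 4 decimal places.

78.0208, 53.2083

Field L=11, Q=16: +11·20° lon, +16·10° lat → SW at lon 40°, lat 70°.
Square 6, 8: +6·2° lon, +8·1° lat → SW at lon 52°, lat 78°.
Subsquare o=14, a=0: +14·0.0833333° lon, +0·0.0416667° lat → SW at lon 53.1667°, lat 78°.
Cell spans 0.0833333° lon × 0.0416667° lat. Centre is SW corner plus half of each.
latitude 78.0208, longitude 53.2083.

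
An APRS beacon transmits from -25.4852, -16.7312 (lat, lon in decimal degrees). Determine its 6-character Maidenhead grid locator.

Shift to the Maidenhead origin (180°W, 90°S): lon 163.2688, lat 64.5148.
Field: 163.2688/20 → 8 → I, 64.5148/10 → 6 → G; chars IG.
Square: 3.2688/2 → 1, 4.5148/1 → 4; chars 14.
Subsquare: 1.2688/0.0833333 → 15 → p, 0.5148/0.0416667 → 12 → m; chars pm.

IG14pm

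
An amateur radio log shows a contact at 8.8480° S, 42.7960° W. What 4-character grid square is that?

GI81

Shift to the Maidenhead origin (180°W, 90°S): lon 137.20, lat 81.15.
Field: 137.20/20 → 6 → G, 81.15/10 → 8 → I; chars GI.
Square: 17.20/2 → 8, 1.15/1 → 1; chars 81.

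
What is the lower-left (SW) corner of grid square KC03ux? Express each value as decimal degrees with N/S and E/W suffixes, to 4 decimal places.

66.0417° S, 21.6667° E

Field K=10, C=2: +10·20° lon, +2·10° lat → SW at lon 20°, lat -70°.
Square 0, 3: +0·2° lon, +3·1° lat → SW at lon 20°, lat -67°.
Subsquare u=20, x=23: +20·0.0833333° lon, +23·0.0416667° lat → SW at lon 21.6667°, lat -66.0417°.
latitude 66.0417° S, longitude 21.6667° E.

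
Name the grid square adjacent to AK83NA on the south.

Latitude subsquare a = 0; −1 → -1, wraps to 23 = x, carry into square.
Latitude square 3; −1 → 2.
The longitude characters are unchanged.

AK82nx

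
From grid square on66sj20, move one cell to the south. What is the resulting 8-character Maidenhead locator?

Latitude extended square 0; −1 → -1, wraps to 9, carry into subsquare.
Latitude subsquare j = 9; −1 → 8 = i.
The longitude characters are unchanged.

ON66si29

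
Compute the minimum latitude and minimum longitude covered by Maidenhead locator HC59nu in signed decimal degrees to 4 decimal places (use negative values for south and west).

-60.1667, -28.9167

Field H=7, C=2: +7·20° lon, +2·10° lat → SW at lon -40°, lat -70°.
Square 5, 9: +5·2° lon, +9·1° lat → SW at lon -30°, lat -61°.
Subsquare n=13, u=20: +13·0.0833333° lon, +20·0.0416667° lat → SW at lon -28.9167°, lat -60.1667°.
latitude -60.1667, longitude -28.9167.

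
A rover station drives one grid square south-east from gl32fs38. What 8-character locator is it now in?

Longitude extended square 3; +1 → 4.
Latitude extended square 8; −1 → 7.

GL32fs47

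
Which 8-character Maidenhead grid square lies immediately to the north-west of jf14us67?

Longitude extended square 6; −1 → 5.
Latitude extended square 7; +1 → 8.

JF14us58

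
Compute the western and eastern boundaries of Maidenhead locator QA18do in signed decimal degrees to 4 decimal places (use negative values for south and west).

142.2500, 142.3333

Field Q=16, A=0: +16·20° lon, +0·10° lat → SW at lon 140°, lat -90°.
Square 1, 8: +1·2° lon, +8·1° lat → SW at lon 142°, lat -82°.
Subsquare d=3, o=14: +3·0.0833333° lon, +14·0.0416667° lat → SW at lon 142.25°, lat -81.4167°.
Cell spans 0.0833333° lon × 0.0416667° lat.
west 142.2500, east 142.3333.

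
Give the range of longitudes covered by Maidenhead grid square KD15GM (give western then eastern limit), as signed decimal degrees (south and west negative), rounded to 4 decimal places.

22.5000, 22.5833

Field K=10, D=3: +10·20° lon, +3·10° lat → SW at lon 20°, lat -60°.
Square 1, 5: +1·2° lon, +5·1° lat → SW at lon 22°, lat -55°.
Subsquare g=6, m=12: +6·0.0833333° lon, +12·0.0416667° lat → SW at lon 22.5°, lat -54.5°.
Cell spans 0.0833333° lon × 0.0416667° lat.
west 22.5000, east 22.5833.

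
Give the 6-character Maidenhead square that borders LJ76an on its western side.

LJ66xn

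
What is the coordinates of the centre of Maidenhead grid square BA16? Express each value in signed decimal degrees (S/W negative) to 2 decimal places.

-83.50, -157.00

Field B=1, A=0: +1·20° lon, +0·10° lat → SW at lon -160°, lat -90°.
Square 1, 6: +1·2° lon, +6·1° lat → SW at lon -158°, lat -84°.
Cell spans 2° lon × 1° lat. Centre is SW corner plus half of each.
latitude -83.50, longitude -157.00.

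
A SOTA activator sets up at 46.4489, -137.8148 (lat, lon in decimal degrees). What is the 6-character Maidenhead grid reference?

Offset from 180°W / 90°S: lon 42.1852°, lat 136.4489°.
Field: 42.1852/20 → 2 → C, 136.4489/10 → 13 → N; chars CN.
Square: 2.1852/2 → 1, 6.4489/1 → 6; chars 16.
Subsquare: 0.1852/0.0833333 → 2 → c, 0.4489/0.0416667 → 10 → k; chars ck.

CN16ck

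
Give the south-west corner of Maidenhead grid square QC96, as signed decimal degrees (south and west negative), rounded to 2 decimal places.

Field Q=16, C=2: +16·20° lon, +2·10° lat → SW at lon 140°, lat -70°.
Square 9, 6: +9·2° lon, +6·1° lat → SW at lon 158°, lat -64°.
latitude -64.00, longitude 158.00.

-64.00, 158.00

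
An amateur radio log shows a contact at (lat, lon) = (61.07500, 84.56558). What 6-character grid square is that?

NP21gb

Offset from 180°W / 90°S: lon 264.5656°, lat 151.0750°.
Field: 264.5656/20 → 13 → N, 151.0750/10 → 15 → P; chars NP.
Square: 4.5656/2 → 2, 1.0750/1 → 1; chars 21.
Subsquare: 0.5656/0.0833333 → 6 → g, 0.0750/0.0416667 → 1 → b; chars gb.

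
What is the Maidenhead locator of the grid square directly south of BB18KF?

BB18ke

Latitude subsquare f = 5; −1 → 4 = e.
The longitude characters are unchanged.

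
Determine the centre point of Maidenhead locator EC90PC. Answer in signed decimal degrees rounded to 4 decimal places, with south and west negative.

Field E=4, C=2: +4·20° lon, +2·10° lat → SW at lon -100°, lat -70°.
Square 9, 0: +9·2° lon, +0·1° lat → SW at lon -82°, lat -70°.
Subsquare p=15, c=2: +15·0.0833333° lon, +2·0.0416667° lat → SW at lon -80.75°, lat -69.9167°.
Cell spans 0.0833333° lon × 0.0416667° lat. Centre is SW corner plus half of each.
latitude -69.8958, longitude -80.7083.

-69.8958, -80.7083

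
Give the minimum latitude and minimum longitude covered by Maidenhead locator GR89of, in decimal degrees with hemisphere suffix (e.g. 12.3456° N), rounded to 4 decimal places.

Field G=6, R=17: +6·20° lon, +17·10° lat → SW at lon -60°, lat 80°.
Square 8, 9: +8·2° lon, +9·1° lat → SW at lon -44°, lat 89°.
Subsquare o=14, f=5: +14·0.0833333° lon, +5·0.0416667° lat → SW at lon -42.8333°, lat 89.2083°.
latitude 89.2083° N, longitude 42.8333° W.

89.2083° N, 42.8333° W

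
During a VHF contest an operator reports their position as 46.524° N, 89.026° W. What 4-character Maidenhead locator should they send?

EN56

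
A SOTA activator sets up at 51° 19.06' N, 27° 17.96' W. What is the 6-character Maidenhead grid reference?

HO61ih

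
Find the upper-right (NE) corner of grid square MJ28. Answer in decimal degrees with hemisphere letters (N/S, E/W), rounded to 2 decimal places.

9.00° N, 66.00° E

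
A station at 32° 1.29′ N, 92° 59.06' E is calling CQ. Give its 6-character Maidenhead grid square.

Offset from 180°W / 90°S: lon 272.9843°, lat 122.0215°.
Field (20°×10°, letters A–R): 272.9843/20 → 13 → N, 122.0215/10 → 12 → M; chars NM.
Square (2°×1°, digits 0–9): 12.9843/2 → 6, 2.0215/1 → 2; chars 62.
Subsquare (5′×2.5′, letters a–x): 0.9843/0.0833333 → 11 → l, 0.0215/0.0416667 → 0 → a; chars la.

NM62la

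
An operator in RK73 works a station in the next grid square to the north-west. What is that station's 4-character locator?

RK64

Longitude square 7; −1 → 6.
Latitude square 3; +1 → 4.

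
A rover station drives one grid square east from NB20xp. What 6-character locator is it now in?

Longitude subsquare x = 23; +1 → 24, wraps to 0 = a, carry into square.
Longitude square 2; +1 → 3.
The latitude characters are unchanged.

NB30ap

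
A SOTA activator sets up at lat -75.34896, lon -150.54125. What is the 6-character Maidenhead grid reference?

BB44rp

Add 180° to longitude and 90° to latitude: 29.4588, 14.6510.
Field: lon ⌊29.4588/20⌋ = 1 → B; lat ⌊14.6510/10⌋ = 1 → B.
Square: lon ⌊9.4588/2⌋ = 4; lat ⌊4.6510/1⌋ = 4.
Subsquare: lon ⌊1.4588/0.0833333⌋ = 17 → r; lat ⌊0.6510/0.0416667⌋ = 15 → p.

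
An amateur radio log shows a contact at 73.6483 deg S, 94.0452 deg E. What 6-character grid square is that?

Offset from 180°W / 90°S: lon 274.0452°, lat 16.3517°.
Field (20°×10°, letters A–R): 274.0452/20 → 13 → N, 16.3517/10 → 1 → B; chars NB.
Square (2°×1°, digits 0–9): 14.0452/2 → 7, 6.3517/1 → 6; chars 76.
Subsquare (5′×2.5′, letters a–x): 0.0452/0.0833333 → 0 → a, 0.3517/0.0416667 → 8 → i; chars ai.

NB76ai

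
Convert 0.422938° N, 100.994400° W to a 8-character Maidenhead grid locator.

DJ90mk01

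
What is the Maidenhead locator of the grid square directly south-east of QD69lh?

Longitude subsquare l = 11; +1 → 12 = m.
Latitude subsquare h = 7; −1 → 6 = g.

QD69mg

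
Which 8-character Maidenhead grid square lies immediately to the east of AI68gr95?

Longitude extended square 9; +1 → 10, wraps to 0, carry into subsquare.
Longitude subsquare g = 6; +1 → 7 = h.
The latitude characters are unchanged.

AI68hr05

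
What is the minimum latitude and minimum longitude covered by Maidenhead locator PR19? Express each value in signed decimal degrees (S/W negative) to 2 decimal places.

89.00, 122.00

Field P=15, R=17: +15·20° lon, +17·10° lat → SW at lon 120°, lat 80°.
Square 1, 9: +1·2° lon, +9·1° lat → SW at lon 122°, lat 89°.
latitude 89.00, longitude 122.00.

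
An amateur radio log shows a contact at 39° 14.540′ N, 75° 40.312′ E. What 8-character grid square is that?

Add 180° to longitude and 90° to latitude: 255.67187, 129.24233.
Field (20°×10°, letters A–R): 255.67187/20 → 12 → M, 129.24233/10 → 12 → M; chars MM.
Square (2°×1°, digits 0–9): 15.67187/2 → 7, 9.24233/1 → 9; chars 79.
Subsquare (5′×2.5′, letters a–x): 1.67187/0.0833333 → 20 → u, 0.24233/0.0416667 → 5 → f; chars uf.
Extended square (30″×15″, digits 0–9): 0.00520/0.00833333 → 0, 0.03400/0.00416667 → 8; chars 08.

MM79uf08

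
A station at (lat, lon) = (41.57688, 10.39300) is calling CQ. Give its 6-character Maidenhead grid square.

Offset from 180°W / 90°S: lon 190.3930°, lat 131.5769°.
Field: 190.3930/20 → 9 → J, 131.5769/10 → 13 → N; chars JN.
Square: 10.3930/2 → 5, 1.5769/1 → 1; chars 51.
Subsquare: 0.3930/0.0833333 → 4 → e, 0.5769/0.0416667 → 13 → n; chars en.

JN51en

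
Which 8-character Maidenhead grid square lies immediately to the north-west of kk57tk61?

Longitude extended square 6; −1 → 5.
Latitude extended square 1; +1 → 2.

KK57tk52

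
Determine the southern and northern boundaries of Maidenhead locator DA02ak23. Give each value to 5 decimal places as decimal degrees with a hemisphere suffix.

87.57083° S, 87.56667° S

Field D=3, A=0: +3·20° lon, +0·10° lat → SW at lon -120°, lat -90°.
Square 0, 2: +0·2° lon, +2·1° lat → SW at lon -120°, lat -88°.
Subsquare a=0, k=10: +0·0.0833333° lon, +10·0.0416667° lat → SW at lon -120°, lat -87.5833°.
Extended square 2, 3: +2·0.00833333° lon, +3·0.00416667° lat → SW at lon -119.983°, lat -87.5708°.
Cell spans 0.00833333° lon × 0.00416667° lat.
south 87.57083° S, north 87.56667° S.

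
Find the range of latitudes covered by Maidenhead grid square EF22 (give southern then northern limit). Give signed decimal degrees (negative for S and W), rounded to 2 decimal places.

-38.00, -37.00

Field E=4, F=5: +4·20° lon, +5·10° lat → SW at lon -100°, lat -40°.
Square 2, 2: +2·2° lon, +2·1° lat → SW at lon -96°, lat -38°.
Cell spans 2° lon × 1° lat.
south -38.00, north -37.00.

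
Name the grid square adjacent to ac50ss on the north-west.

AC50rt

Longitude subsquare s = 18; −1 → 17 = r.
Latitude subsquare s = 18; +1 → 19 = t.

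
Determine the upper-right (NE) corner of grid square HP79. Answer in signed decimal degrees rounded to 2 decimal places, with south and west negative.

Field H=7, P=15: +7·20° lon, +15·10° lat → SW at lon -40°, lat 60°.
Square 7, 9: +7·2° lon, +9·1° lat → SW at lon -26°, lat 69°.
Cell spans 2° lon × 1° lat. NE corner is SW corner plus one full cell.
latitude 70.00, longitude -24.00.

70.00, -24.00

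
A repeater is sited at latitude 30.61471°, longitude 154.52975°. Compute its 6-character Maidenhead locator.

QM70go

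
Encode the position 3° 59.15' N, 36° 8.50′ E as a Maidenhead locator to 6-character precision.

Shift to the Maidenhead origin (180°W, 90°S): lon 216.1417, lat 93.9858.
Field: lon ⌊216.1417/20⌋ = 10 → K; lat ⌊93.9858/10⌋ = 9 → J.
Square: lon ⌊16.1417/2⌋ = 8; lat ⌊3.9858/1⌋ = 3.
Subsquare: lon ⌊0.1417/0.0833333⌋ = 1 → b; lat ⌊0.9858/0.0416667⌋ = 23 → x.

KJ83bx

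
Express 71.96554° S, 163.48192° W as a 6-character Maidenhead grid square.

Shift to the Maidenhead origin (180°W, 90°S): lon 16.5181, lat 18.0345.
Field (20°×10°, letters A–R): 16.5181/20 → 0 → A, 18.0345/10 → 1 → B; chars AB.
Square (2°×1°, digits 0–9): 16.5181/2 → 8, 8.0345/1 → 8; chars 88.
Subsquare (5′×2.5′, letters a–x): 0.5181/0.0833333 → 6 → g, 0.0345/0.0416667 → 0 → a; chars ga.

AB88ga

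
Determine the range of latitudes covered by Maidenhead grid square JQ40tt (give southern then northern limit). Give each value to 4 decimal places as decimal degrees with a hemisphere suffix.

70.7917° N, 70.8333° N

Field J=9, Q=16: +9·20° lon, +16·10° lat → SW at lon 0°, lat 70°.
Square 4, 0: +4·2° lon, +0·1° lat → SW at lon 8°, lat 70°.
Subsquare t=19, t=19: +19·0.0833333° lon, +19·0.0416667° lat → SW at lon 9.58333°, lat 70.7917°.
Cell spans 0.0833333° lon × 0.0416667° lat.
south 70.7917° N, north 70.8333° N.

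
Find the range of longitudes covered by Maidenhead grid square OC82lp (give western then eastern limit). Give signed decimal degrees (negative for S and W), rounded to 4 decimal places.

Field O=14, C=2: +14·20° lon, +2·10° lat → SW at lon 100°, lat -70°.
Square 8, 2: +8·2° lon, +2·1° lat → SW at lon 116°, lat -68°.
Subsquare l=11, p=15: +11·0.0833333° lon, +15·0.0416667° lat → SW at lon 116.917°, lat -67.375°.
Cell spans 0.0833333° lon × 0.0416667° lat.
west 116.9167, east 117.0000.

116.9167, 117.0000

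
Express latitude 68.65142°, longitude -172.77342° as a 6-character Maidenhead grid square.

AP38op

Add 180° to longitude and 90° to latitude: 7.2266, 158.6514.
Field: 7.2266/20 → 0 → A, 158.6514/10 → 15 → P; chars AP.
Square: 7.2266/2 → 3, 8.6514/1 → 8; chars 38.
Subsquare: 1.2266/0.0833333 → 14 → o, 0.6514/0.0416667 → 15 → p; chars op.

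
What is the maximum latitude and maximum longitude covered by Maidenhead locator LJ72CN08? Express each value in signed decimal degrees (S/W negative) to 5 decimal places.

Field L=11, J=9: +11·20° lon, +9·10° lat → SW at lon 40°, lat 0°.
Square 7, 2: +7·2° lon, +2·1° lat → SW at lon 54°, lat 2°.
Subsquare c=2, n=13: +2·0.0833333° lon, +13·0.0416667° lat → SW at lon 54.1667°, lat 2.54167°.
Extended square 0, 8: +0·0.00833333° lon, +8·0.00416667° lat → SW at lon 54.1667°, lat 2.575°.
Cell spans 0.00833333° lon × 0.00416667° lat. NE corner is SW corner plus one full cell.
latitude 2.57917, longitude 54.17500.

2.57917, 54.17500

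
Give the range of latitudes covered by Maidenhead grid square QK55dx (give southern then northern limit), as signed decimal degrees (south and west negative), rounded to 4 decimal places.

15.9583, 16.0000

Field Q=16, K=10: +16·20° lon, +10·10° lat → SW at lon 140°, lat 10°.
Square 5, 5: +5·2° lon, +5·1° lat → SW at lon 150°, lat 15°.
Subsquare d=3, x=23: +3·0.0833333° lon, +23·0.0416667° lat → SW at lon 150.25°, lat 15.9583°.
Cell spans 0.0833333° lon × 0.0416667° lat.
south 15.9583, north 16.0000.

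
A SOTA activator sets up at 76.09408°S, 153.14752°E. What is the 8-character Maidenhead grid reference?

QB63nv77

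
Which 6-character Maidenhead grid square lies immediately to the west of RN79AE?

RN69xe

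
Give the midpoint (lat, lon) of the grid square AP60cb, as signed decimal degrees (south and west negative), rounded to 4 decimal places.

Field A=0, P=15: +0·20° lon, +15·10° lat → SW at lon -180°, lat 60°.
Square 6, 0: +6·2° lon, +0·1° lat → SW at lon -168°, lat 60°.
Subsquare c=2, b=1: +2·0.0833333° lon, +1·0.0416667° lat → SW at lon -167.833°, lat 60.0417°.
Cell spans 0.0833333° lon × 0.0416667° lat. Centre is SW corner plus half of each.
latitude 60.0625, longitude -167.7917.

60.0625, -167.7917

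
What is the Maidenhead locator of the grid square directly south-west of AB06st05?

AB06rt94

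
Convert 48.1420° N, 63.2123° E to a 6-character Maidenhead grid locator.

MN18od

Add 180° to longitude and 90° to latitude: 243.2123, 138.1420.
Field: lon ⌊243.2123/20⌋ = 12 → M; lat ⌊138.1420/10⌋ = 13 → N.
Square: lon ⌊3.2123/2⌋ = 1; lat ⌊8.1420/1⌋ = 8.
Subsquare: lon ⌊1.2123/0.0833333⌋ = 14 → o; lat ⌊0.1420/0.0416667⌋ = 3 → d.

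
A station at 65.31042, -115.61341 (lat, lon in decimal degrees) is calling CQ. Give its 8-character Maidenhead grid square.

DP25eh64

Shift to the Maidenhead origin (180°W, 90°S): lon 64.38659, lat 155.31042.
Field (20°×10°, letters A–R): lon ⌊64.38659/20⌋ = 3 → D; lat ⌊155.31042/10⌋ = 15 → P.
Square (2°×1°, digits 0–9): lon ⌊4.38659/2⌋ = 2; lat ⌊5.31042/1⌋ = 5.
Subsquare (5′×2.5′, letters a–x): lon ⌊0.38659/0.0833333⌋ = 4 → e; lat ⌊0.31042/0.0416667⌋ = 7 → h.
Extended square (30″×15″, digits 0–9): lon ⌊0.05326/0.00833333⌋ = 6; lat ⌊0.01875/0.00416667⌋ = 4.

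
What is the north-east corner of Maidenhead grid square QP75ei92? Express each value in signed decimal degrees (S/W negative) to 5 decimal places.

65.34583, 154.41667

Field Q=16, P=15: +16·20° lon, +15·10° lat → SW at lon 140°, lat 60°.
Square 7, 5: +7·2° lon, +5·1° lat → SW at lon 154°, lat 65°.
Subsquare e=4, i=8: +4·0.0833333° lon, +8·0.0416667° lat → SW at lon 154.333°, lat 65.3333°.
Extended square 9, 2: +9·0.00833333° lon, +2·0.00416667° lat → SW at lon 154.408°, lat 65.3417°.
Cell spans 0.00833333° lon × 0.00416667° lat. NE corner is SW corner plus one full cell.
latitude 65.34583, longitude 154.41667.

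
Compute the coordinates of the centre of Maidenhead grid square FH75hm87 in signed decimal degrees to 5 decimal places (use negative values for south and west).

-14.46875, -65.34583

Field F=5, H=7: +5·20° lon, +7·10° lat → SW at lon -80°, lat -20°.
Square 7, 5: +7·2° lon, +5·1° lat → SW at lon -66°, lat -15°.
Subsquare h=7, m=12: +7·0.0833333° lon, +12·0.0416667° lat → SW at lon -65.4167°, lat -14.5°.
Extended square 8, 7: +8·0.00833333° lon, +7·0.00416667° lat → SW at lon -65.35°, lat -14.4708°.
Cell spans 0.00833333° lon × 0.00416667° lat. Centre is SW corner plus half of each.
latitude -14.46875, longitude -65.34583.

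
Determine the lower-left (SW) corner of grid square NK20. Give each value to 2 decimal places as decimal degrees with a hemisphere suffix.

Field N=13, K=10: +13·20° lon, +10·10° lat → SW at lon 80°, lat 10°.
Square 2, 0: +2·2° lon, +0·1° lat → SW at lon 84°, lat 10°.
latitude 10.00° N, longitude 84.00° E.

10.00° N, 84.00° E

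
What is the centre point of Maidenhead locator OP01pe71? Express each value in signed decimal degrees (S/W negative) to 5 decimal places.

Field O=14, P=15: +14·20° lon, +15·10° lat → SW at lon 100°, lat 60°.
Square 0, 1: +0·2° lon, +1·1° lat → SW at lon 100°, lat 61°.
Subsquare p=15, e=4: +15·0.0833333° lon, +4·0.0416667° lat → SW at lon 101.25°, lat 61.1667°.
Extended square 7, 1: +7·0.00833333° lon, +1·0.00416667° lat → SW at lon 101.308°, lat 61.1708°.
Cell spans 0.00833333° lon × 0.00416667° lat. Centre is SW corner plus half of each.
latitude 61.17292, longitude 101.31250.

61.17292, 101.31250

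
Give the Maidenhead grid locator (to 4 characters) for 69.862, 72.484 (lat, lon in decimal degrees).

MP69

Offset from 180°W / 90°S: lon 252.48°, lat 159.86°.
Field: lon ⌊252.48/20⌋ = 12 → M; lat ⌊159.86/10⌋ = 15 → P.
Square: lon ⌊12.48/2⌋ = 6; lat ⌊9.86/1⌋ = 9.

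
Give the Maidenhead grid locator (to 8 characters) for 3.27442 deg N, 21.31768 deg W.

Offset from 180°W / 90°S: lon 158.68232°, lat 93.27442°.
Field: 158.68232/20 → 7 → H, 93.27442/10 → 9 → J; chars HJ.
Square: 18.68232/2 → 9, 3.27442/1 → 3; chars 93.
Subsquare: 0.68232/0.0833333 → 8 → i, 0.27442/0.0416667 → 6 → g; chars ig.
Extended square: 0.01565/0.00833333 → 1, 0.02442/0.00416667 → 5; chars 15.

HJ93ig15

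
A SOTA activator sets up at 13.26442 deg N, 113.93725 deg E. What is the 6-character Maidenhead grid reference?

Add 180° to longitude and 90° to latitude: 293.9373, 103.2644.
Field: 293.9373/20 → 14 → O, 103.2644/10 → 10 → K; chars OK.
Square: 13.9373/2 → 6, 3.2644/1 → 3; chars 63.
Subsquare: 1.9373/0.0833333 → 23 → x, 0.2644/0.0416667 → 6 → g; chars xg.

OK63xg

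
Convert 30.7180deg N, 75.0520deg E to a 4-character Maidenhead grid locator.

MM70

Shift to the Maidenhead origin (180°W, 90°S): lon 255.05, lat 120.72.
Field: 255.05/20 → 12 → M, 120.72/10 → 12 → M; chars MM.
Square: 15.05/2 → 7, 0.72/1 → 0; chars 70.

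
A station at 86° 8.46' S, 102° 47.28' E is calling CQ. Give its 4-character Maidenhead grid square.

OA13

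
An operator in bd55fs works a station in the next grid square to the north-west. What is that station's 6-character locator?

Longitude subsquare f = 5; −1 → 4 = e.
Latitude subsquare s = 18; +1 → 19 = t.

BD55et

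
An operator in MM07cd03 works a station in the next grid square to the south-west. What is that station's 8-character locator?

MM07bd92

Longitude extended square 0; −1 → -1, wraps to 9, carry into subsquare.
Longitude subsquare c = 2; −1 → 1 = b.
Latitude extended square 3; −1 → 2.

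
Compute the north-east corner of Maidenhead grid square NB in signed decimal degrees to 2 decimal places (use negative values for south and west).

Field N=13, B=1: +13·20° lon, +1·10° lat → SW at lon 80°, lat -80°.
Cell spans 20° lon × 10° lat. NE corner is SW corner plus one full cell.
latitude -70.00, longitude 100.00.

-70.00, 100.00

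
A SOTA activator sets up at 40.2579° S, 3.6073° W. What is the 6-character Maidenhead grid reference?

Shift to the Maidenhead origin (180°W, 90°S): lon 176.3927, lat 49.7421.
Field (20°×10°, letters A–R): 176.3927/20 → 8 → I, 49.7421/10 → 4 → E; chars IE.
Square (2°×1°, digits 0–9): 16.3927/2 → 8, 9.7421/1 → 9; chars 89.
Subsquare (5′×2.5′, letters a–x): 0.3927/0.0833333 → 4 → e, 0.7421/0.0416667 → 17 → r; chars er.

IE89er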